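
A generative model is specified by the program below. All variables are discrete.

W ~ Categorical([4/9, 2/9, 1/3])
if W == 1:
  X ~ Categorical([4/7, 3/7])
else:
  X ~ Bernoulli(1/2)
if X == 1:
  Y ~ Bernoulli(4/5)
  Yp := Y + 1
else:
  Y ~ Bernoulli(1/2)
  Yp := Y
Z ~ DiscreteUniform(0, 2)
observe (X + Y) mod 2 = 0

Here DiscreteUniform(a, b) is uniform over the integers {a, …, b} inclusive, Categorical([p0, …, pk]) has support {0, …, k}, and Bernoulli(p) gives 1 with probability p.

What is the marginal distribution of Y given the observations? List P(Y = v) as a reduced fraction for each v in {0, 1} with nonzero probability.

P(Y=0) = 325/813, P(Y=1) = 488/813

Enumerate traces; 18 have nonzero weight after conditioning:
  (W=0, X=0, Y=0, Z=0) weight 1/27
  (W=0, X=0, Y=0, Z=1) weight 1/27
  (W=0, X=0, Y=0, Z=2) weight 1/27
  (W=0, X=1, Y=1, Z=0) weight 8/135
  (W=0, X=1, Y=1, Z=1) weight 8/135
  (W=0, X=1, Y=1, Z=2) weight 8/135
  (W=1, X=0, Y=0, Z=0) weight 4/189
  (W=1, X=0, Y=0, Z=1) weight 4/189
  … 10 more
Group by Y:
  weight(Y=0) = 65/252
  weight(Y=1) = 122/315
Total weight = 65/252 + 122/315 = 271/420
P(Y=0 | obs) = 65/252 / 271/420 = 325/813
P(Y=1 | obs) = 122/315 / 271/420 = 488/813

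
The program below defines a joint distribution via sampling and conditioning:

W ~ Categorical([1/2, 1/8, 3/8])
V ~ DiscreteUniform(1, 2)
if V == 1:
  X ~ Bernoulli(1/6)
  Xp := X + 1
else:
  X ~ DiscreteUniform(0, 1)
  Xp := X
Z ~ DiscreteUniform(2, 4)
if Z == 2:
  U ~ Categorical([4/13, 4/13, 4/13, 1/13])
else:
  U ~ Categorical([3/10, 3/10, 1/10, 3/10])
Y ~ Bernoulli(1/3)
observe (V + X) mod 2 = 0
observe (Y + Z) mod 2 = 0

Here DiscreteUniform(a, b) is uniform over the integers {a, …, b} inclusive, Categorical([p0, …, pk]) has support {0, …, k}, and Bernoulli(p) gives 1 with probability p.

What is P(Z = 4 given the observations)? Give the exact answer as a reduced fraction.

Enumerate traces; 72 have nonzero weight after conditioning:
  (W=0, V=1, X=1, Z=2, U=0, Y=0) weight 1/351
  (W=0, V=1, X=1, Z=2, U=1, Y=0) weight 1/351
  (W=0, V=1, X=1, Z=2, U=2, Y=0) weight 1/351
  (W=0, V=1, X=1, Z=2, U=3, Y=0) weight 1/1404
  (W=0, V=1, X=1, Z=3, U=0, Y=1) weight 1/720
  (W=0, V=1, X=1, Z=3, U=1, Y=1) weight 1/720
  (W=0, V=1, X=1, Z=3, U=2, Y=1) weight 1/2160
  (W=0, V=1, X=1, Z=3, U=3, Y=1) weight 1/720
  (W=0, V=1, X=1, Z=4, U=0, Y=0) weight 1/360
  … 63 more
Group by Z:
  weight(Z=2) = 2/27
  weight(Z=3) = 1/27
  weight(Z=4) = 2/27
Total weight = 2/27 + 1/27 + 2/27 = 5/27
P(Z=2 | obs) = 2/27 / 5/27 = 2/5
P(Z=3 | obs) = 1/27 / 5/27 = 1/5
P(Z=4 | obs) = 2/27 / 5/27 = 2/5

P(Z = 4 | obs) = 2/5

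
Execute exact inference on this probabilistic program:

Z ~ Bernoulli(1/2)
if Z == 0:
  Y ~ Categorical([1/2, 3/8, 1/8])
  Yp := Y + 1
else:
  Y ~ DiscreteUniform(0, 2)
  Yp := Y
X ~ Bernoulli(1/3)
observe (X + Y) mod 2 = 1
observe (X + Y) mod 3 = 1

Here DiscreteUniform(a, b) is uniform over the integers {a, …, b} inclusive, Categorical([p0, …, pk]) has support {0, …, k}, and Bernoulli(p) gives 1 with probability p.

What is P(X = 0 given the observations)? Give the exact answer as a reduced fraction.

Enumerate traces; 4 have nonzero weight after conditioning:
  (Z=0, Y=0, X=1) weight 1/12
  (Z=0, Y=1, X=0) weight 1/8
  (Z=1, Y=0, X=1) weight 1/18
  (Z=1, Y=1, X=0) weight 1/9
Group by X:
  weight(X=0) = 17/72
  weight(X=1) = 5/36
Total weight = 17/72 + 5/36 = 3/8
P(X=0 | obs) = 17/72 / 3/8 = 17/27
P(X=1 | obs) = 5/36 / 3/8 = 10/27

P(X = 0 | obs) = 17/27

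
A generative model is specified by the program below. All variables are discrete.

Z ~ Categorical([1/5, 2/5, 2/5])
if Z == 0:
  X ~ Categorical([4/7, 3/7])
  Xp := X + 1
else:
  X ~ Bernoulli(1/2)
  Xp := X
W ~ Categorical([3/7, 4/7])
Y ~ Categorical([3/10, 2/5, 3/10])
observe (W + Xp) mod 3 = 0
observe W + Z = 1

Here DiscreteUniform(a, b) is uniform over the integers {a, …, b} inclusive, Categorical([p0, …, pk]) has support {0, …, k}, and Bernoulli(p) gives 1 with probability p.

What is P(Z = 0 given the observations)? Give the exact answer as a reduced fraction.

Enumerate traces; 6 have nonzero weight after conditioning:
  (Z=0, X=1, W=1, Y=0) weight 18/1225
  (Z=0, X=1, W=1, Y=1) weight 24/1225
  (Z=0, X=1, W=1, Y=2) weight 18/1225
  (Z=1, X=0, W=0, Y=0) weight 9/350
  (Z=1, X=0, W=0, Y=1) weight 6/175
  (Z=1, X=0, W=0, Y=2) weight 9/350
Group by Z:
  weight(Z=0) = 12/245
  weight(Z=1) = 3/35
Total weight = 12/245 + 3/35 = 33/245
P(Z=0 | obs) = 12/245 / 33/245 = 4/11
P(Z=1 | obs) = 3/35 / 33/245 = 7/11

P(Z = 0 | obs) = 4/11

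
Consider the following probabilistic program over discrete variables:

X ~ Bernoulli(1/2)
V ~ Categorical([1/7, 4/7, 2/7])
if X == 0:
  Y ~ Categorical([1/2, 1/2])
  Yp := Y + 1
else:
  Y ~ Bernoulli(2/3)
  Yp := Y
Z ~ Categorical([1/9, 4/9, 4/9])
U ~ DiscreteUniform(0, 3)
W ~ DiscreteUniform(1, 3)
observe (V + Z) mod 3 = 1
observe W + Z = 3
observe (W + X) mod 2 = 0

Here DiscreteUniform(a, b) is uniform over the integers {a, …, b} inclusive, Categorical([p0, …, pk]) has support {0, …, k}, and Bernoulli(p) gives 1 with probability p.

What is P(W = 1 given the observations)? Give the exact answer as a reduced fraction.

Enumerate traces; 24 have nonzero weight after conditioning:
  (X=0, V=0, Y=0, Z=1, U=0, W=2) weight 1/756
  (X=0, V=0, Y=0, Z=1, U=1, W=2) weight 1/756
  (X=0, V=0, Y=0, Z=1, U=2, W=2) weight 1/756
  (X=0, V=0, Y=0, Z=1, U=3, W=2) weight 1/756
  (X=0, V=0, Y=1, Z=1, U=0, W=2) weight 1/756
  (X=0, V=0, Y=1, Z=1, U=1, W=2) weight 1/756
  (X=0, V=0, Y=1, Z=1, U=2, W=2) weight 1/756
  (X=0, V=0, Y=1, Z=1, U=3, W=2) weight 1/756
  (X=1, V=1, Y=0, Z=0, U=0, W=3) weight 1/1134
  (X=1, V=2, Y=0, Z=2, U=0, W=1) weight 1/567
  … 14 more
Group by W:
  weight(W=1) = 4/189
  weight(W=2) = 2/189
  weight(W=3) = 2/189
Total weight = 4/189 + 2/189 + 2/189 = 8/189
P(W=1 | obs) = 4/189 / 8/189 = 1/2
P(W=2 | obs) = 2/189 / 8/189 = 1/4
P(W=3 | obs) = 2/189 / 8/189 = 1/4

P(W = 1 | obs) = 1/2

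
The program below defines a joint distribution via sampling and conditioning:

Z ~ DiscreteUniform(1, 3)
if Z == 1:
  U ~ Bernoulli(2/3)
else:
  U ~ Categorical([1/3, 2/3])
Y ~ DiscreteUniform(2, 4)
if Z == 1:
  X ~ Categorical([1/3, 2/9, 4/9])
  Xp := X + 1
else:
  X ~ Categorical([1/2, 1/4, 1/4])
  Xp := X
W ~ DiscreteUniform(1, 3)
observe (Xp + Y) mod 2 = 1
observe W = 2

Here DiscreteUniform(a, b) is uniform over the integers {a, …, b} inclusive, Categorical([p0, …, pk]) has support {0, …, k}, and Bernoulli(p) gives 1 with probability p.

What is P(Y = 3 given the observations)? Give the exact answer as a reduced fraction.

P(Y = 3 | obs) = 31/77

Enumerate traces; 26 have nonzero weight after conditioning:
  (Z=1, U=0, Y=2, X=0, W=2) weight 1/243
  (Z=1, U=0, Y=2, X=2, W=2) weight 4/729
  (Z=1, U=0, Y=3, X=1, W=2) weight 2/729
  (Z=1, U=0, Y=4, X=0, W=2) weight 1/243
  (Z=1, U=0, Y=4, X=2, W=2) weight 4/729
  (Z=1, U=1, Y=2, X=0, W=2) weight 2/243
  (Z=1, U=1, Y=2, X=2, W=2) weight 8/729
  (Z=1, U=1, Y=3, X=1, W=2) weight 4/729
  … 18 more
Group by Y:
  weight(Y=2) = 23/486
  weight(Y=3) = 31/486
  weight(Y=4) = 23/486
Total weight = 23/486 + 31/486 + 23/486 = 77/486
P(Y=2 | obs) = 23/486 / 77/486 = 23/77
P(Y=3 | obs) = 31/486 / 77/486 = 31/77
P(Y=4 | obs) = 23/486 / 77/486 = 23/77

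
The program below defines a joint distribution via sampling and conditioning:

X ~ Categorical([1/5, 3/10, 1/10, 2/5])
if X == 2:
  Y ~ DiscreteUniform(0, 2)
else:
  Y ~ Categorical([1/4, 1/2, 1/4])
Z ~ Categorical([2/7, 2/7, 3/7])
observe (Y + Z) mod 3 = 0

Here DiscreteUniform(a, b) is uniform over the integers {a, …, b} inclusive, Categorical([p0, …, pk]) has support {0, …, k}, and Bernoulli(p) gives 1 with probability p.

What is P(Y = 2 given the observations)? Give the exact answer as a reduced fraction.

P(Y = 2 | obs) = 31/149

Enumerate traces; 12 have nonzero weight after conditioning:
  (X=0, Y=0, Z=0) weight 1/70
  (X=0, Y=1, Z=2) weight 3/70
  (X=0, Y=2, Z=1) weight 1/70
  (X=1, Y=0, Z=0) weight 3/140
  (X=1, Y=1, Z=2) weight 9/140
  (X=1, Y=2, Z=1) weight 3/140
  (X=2, Y=0, Z=0) weight 1/105
  (X=2, Y=1, Z=2) weight 1/70
  … 4 more
Group by Y:
  weight(Y=0) = 31/420
  weight(Y=1) = 29/140
  weight(Y=2) = 31/420
Total weight = 31/420 + 29/140 + 31/420 = 149/420
P(Y=0 | obs) = 31/420 / 149/420 = 31/149
P(Y=1 | obs) = 29/140 / 149/420 = 87/149
P(Y=2 | obs) = 31/420 / 149/420 = 31/149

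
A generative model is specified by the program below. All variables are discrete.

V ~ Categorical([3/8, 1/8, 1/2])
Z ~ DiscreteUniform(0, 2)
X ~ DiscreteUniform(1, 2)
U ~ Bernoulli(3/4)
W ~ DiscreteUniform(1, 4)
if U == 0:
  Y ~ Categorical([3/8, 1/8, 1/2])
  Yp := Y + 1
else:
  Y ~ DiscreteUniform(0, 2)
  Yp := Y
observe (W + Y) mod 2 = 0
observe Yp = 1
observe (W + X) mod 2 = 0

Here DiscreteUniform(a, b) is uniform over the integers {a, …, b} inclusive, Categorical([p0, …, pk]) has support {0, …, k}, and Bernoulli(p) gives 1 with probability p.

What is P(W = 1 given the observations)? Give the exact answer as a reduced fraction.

Enumerate traces; 36 have nonzero weight after conditioning:
  (V=0, Z=0, X=1, U=1, W=1, Y=1) weight 1/256
  (V=0, Z=0, X=1, U=1, W=3, Y=1) weight 1/256
  (V=0, Z=0, X=2, U=0, W=2, Y=0) weight 3/2048
  (V=0, Z=0, X=2, U=0, W=4, Y=0) weight 3/2048
  (V=0, Z=1, X=1, U=1, W=1, Y=1) weight 1/256
  (V=0, Z=1, X=1, U=1, W=3, Y=1) weight 1/256
  (V=0, Z=1, X=2, U=0, W=2, Y=0) weight 3/2048
  (V=0, Z=1, X=2, U=0, W=4, Y=0) weight 3/2048
  … 28 more
Group by W:
  weight(W=1) = 1/32
  weight(W=2) = 3/256
  weight(W=3) = 1/32
  weight(W=4) = 3/256
Total weight = 1/32 + 3/256 + 1/32 + 3/256 = 11/128
P(W=1 | obs) = 1/32 / 11/128 = 4/11
P(W=2 | obs) = 3/256 / 11/128 = 3/22
P(W=3 | obs) = 1/32 / 11/128 = 4/11
P(W=4 | obs) = 3/256 / 11/128 = 3/22

P(W = 1 | obs) = 4/11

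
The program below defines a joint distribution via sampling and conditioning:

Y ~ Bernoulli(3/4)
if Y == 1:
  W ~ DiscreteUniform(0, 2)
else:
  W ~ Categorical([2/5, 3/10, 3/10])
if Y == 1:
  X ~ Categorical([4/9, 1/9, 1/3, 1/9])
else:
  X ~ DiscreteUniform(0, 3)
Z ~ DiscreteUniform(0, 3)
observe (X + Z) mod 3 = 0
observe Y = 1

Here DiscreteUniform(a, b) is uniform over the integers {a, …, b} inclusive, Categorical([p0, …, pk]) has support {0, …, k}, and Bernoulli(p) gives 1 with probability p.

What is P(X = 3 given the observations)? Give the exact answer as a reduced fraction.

P(X = 3 | obs) = 1/7

Enumerate traces; 18 have nonzero weight after conditioning:
  (Y=1, W=0, X=0, Z=0) weight 1/36
  (Y=1, W=0, X=0, Z=3) weight 1/36
  (Y=1, W=0, X=1, Z=2) weight 1/144
  (Y=1, W=0, X=2, Z=1) weight 1/48
  (Y=1, W=0, X=3, Z=0) weight 1/144
  (Y=1, W=0, X=3, Z=3) weight 1/144
  (Y=1, W=1, X=0, Z=0) weight 1/36
  (Y=1, W=1, X=0, Z=3) weight 1/36
  … 10 more
Group by X:
  weight(X=0) = 1/6
  weight(X=1) = 1/48
  weight(X=2) = 1/16
  weight(X=3) = 1/24
Total weight = 1/6 + 1/48 + 1/16 + 1/24 = 7/24
P(X=0 | obs) = 1/6 / 7/24 = 4/7
P(X=1 | obs) = 1/48 / 7/24 = 1/14
P(X=2 | obs) = 1/16 / 7/24 = 3/14
P(X=3 | obs) = 1/24 / 7/24 = 1/7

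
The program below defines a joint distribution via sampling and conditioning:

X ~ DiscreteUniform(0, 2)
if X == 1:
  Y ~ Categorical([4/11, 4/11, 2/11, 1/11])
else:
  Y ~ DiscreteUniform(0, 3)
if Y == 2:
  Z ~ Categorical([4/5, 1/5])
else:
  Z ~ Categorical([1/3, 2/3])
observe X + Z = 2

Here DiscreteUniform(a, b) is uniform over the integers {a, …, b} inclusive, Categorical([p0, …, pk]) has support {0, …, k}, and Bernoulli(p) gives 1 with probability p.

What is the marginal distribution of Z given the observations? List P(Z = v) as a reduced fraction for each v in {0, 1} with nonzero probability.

Enumerate traces; 8 have nonzero weight after conditioning:
  (X=1, Y=0, Z=1) weight 8/99
  (X=1, Y=1, Z=1) weight 8/99
  (X=1, Y=2, Z=1) weight 2/165
  (X=1, Y=3, Z=1) weight 2/99
  (X=2, Y=0, Z=0) weight 1/36
  (X=2, Y=1, Z=0) weight 1/36
  (X=2, Y=2, Z=0) weight 1/15
  (X=2, Y=3, Z=0) weight 1/36
Group by Z:
  weight(Z=0) = 3/20
  weight(Z=1) = 32/165
Total weight = 3/20 + 32/165 = 227/660
P(Z=0 | obs) = 3/20 / 227/660 = 99/227
P(Z=1 | obs) = 32/165 / 227/660 = 128/227

P(Z=0) = 99/227, P(Z=1) = 128/227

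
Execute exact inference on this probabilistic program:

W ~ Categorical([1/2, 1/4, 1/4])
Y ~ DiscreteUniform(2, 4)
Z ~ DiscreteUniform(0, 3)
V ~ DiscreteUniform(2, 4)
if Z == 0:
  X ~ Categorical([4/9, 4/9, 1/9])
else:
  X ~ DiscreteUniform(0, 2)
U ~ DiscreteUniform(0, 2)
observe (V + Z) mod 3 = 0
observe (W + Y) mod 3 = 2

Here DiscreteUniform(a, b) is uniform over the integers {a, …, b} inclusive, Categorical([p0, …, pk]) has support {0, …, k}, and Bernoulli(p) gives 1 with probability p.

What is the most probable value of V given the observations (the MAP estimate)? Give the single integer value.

argmax_v P(V = v | obs) = 3

Enumerate traces; 108 have nonzero weight after conditioning:
  (W=0, Y=2, Z=0, V=3, X=0, U=0) weight 1/486
  (W=0, Y=2, Z=0, V=3, X=0, U=1) weight 1/486
  (W=0, Y=2, Z=0, V=3, X=0, U=2) weight 1/486
  (W=0, Y=2, Z=0, V=3, X=1, U=0) weight 1/486
  (W=0, Y=2, Z=0, V=3, X=1, U=1) weight 1/486
  (W=0, Y=2, Z=0, V=3, X=1, U=2) weight 1/486
  (W=0, Y=2, Z=0, V=3, X=2, U=0) weight 1/1944
  (W=0, Y=2, Z=0, V=3, X=2, U=1) weight 1/1944
  (W=0, Y=2, Z=1, V=2, X=0, U=0) weight 1/648
  (W=0, Y=2, Z=2, V=4, X=0, U=0) weight 1/648
  … 98 more
Group by V:
  weight(V=2) = 1/36
  weight(V=3) = 1/18
  weight(V=4) = 1/36
Total weight = 1/36 + 1/18 + 1/36 = 1/9
P(V=2 | obs) = 1/36 / 1/9 = 1/4
P(V=3 | obs) = 1/18 / 1/9 = 1/2
P(V=4 | obs) = 1/36 / 1/9 = 1/4
argmax = 3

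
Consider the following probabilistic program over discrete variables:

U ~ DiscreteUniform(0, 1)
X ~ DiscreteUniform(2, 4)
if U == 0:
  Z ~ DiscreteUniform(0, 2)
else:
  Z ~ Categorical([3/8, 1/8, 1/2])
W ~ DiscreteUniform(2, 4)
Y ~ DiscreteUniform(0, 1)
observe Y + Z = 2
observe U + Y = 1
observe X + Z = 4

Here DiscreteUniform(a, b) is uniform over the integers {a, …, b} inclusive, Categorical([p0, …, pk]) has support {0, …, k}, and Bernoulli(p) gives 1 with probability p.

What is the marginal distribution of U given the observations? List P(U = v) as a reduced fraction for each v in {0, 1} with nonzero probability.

Enumerate traces; 6 have nonzero weight after conditioning:
  (U=0, X=3, Z=1, W=2, Y=1) weight 1/108
  (U=0, X=3, Z=1, W=3, Y=1) weight 1/108
  (U=0, X=3, Z=1, W=4, Y=1) weight 1/108
  (U=1, X=2, Z=2, W=2, Y=0) weight 1/72
  (U=1, X=2, Z=2, W=3, Y=0) weight 1/72
  (U=1, X=2, Z=2, W=4, Y=0) weight 1/72
Group by U:
  weight(U=0) = 1/36
  weight(U=1) = 1/24
Total weight = 1/36 + 1/24 = 5/72
P(U=0 | obs) = 1/36 / 5/72 = 2/5
P(U=1 | obs) = 1/24 / 5/72 = 3/5

P(U=0) = 2/5, P(U=1) = 3/5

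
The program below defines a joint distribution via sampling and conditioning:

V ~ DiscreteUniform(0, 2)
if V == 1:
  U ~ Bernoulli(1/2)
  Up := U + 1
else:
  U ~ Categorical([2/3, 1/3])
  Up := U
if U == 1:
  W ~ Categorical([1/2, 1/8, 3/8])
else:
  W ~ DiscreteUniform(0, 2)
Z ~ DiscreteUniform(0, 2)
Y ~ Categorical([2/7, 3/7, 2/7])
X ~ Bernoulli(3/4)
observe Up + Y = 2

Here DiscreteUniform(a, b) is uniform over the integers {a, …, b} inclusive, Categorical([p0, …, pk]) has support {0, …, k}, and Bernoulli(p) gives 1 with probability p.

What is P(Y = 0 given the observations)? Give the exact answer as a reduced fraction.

Enumerate traces; 108 have nonzero weight after conditioning:
  (V=0, U=0, W=0, Z=0, Y=2, X=0) weight 1/567
  (V=0, U=0, W=0, Z=0, Y=2, X=1) weight 1/189
  (V=0, U=0, W=0, Z=1, Y=2, X=0) weight 1/567
  (V=0, U=0, W=0, Z=1, Y=2, X=1) weight 1/189
  (V=0, U=0, W=0, Z=2, Y=2, X=0) weight 1/567
  (V=0, U=0, W=0, Z=2, Y=2, X=1) weight 1/189
  (V=0, U=0, W=1, Z=0, Y=2, X=0) weight 1/567
  (V=0, U=0, W=1, Z=0, Y=2, X=1) weight 1/189
  (V=0, U=1, W=0, Z=0, Y=1, X=0) weight 1/504
  (V=1, U=1, W=0, Z=0, Y=0, X=0) weight 1/504
  … 98 more
Group by Y:
  weight(Y=0) = 1/21
  weight(Y=1) = 1/6
  weight(Y=2) = 8/63
Total weight = 1/21 + 1/6 + 8/63 = 43/126
P(Y=0 | obs) = 1/21 / 43/126 = 6/43
P(Y=1 | obs) = 1/6 / 43/126 = 21/43
P(Y=2 | obs) = 8/63 / 43/126 = 16/43

P(Y = 0 | obs) = 6/43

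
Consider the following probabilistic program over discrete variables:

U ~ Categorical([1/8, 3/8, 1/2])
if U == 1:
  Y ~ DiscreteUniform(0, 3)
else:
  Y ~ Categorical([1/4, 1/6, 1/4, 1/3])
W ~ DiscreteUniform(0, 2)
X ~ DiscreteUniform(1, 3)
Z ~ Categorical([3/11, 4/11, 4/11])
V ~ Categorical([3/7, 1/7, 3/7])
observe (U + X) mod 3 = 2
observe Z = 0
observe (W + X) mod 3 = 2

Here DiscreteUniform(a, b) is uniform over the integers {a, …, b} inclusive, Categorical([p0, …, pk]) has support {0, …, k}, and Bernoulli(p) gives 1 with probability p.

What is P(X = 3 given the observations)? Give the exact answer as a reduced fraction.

Enumerate traces; 36 have nonzero weight after conditioning:
  (U=0, Y=0, W=0, X=2, Z=0, V=0) weight 1/2464
  (U=0, Y=0, W=0, X=2, Z=0, V=1) weight 1/7392
  (U=0, Y=0, W=0, X=2, Z=0, V=2) weight 1/2464
  (U=0, Y=1, W=0, X=2, Z=0, V=0) weight 1/3696
  (U=0, Y=1, W=0, X=2, Z=0, V=1) weight 1/11088
  (U=0, Y=1, W=0, X=2, Z=0, V=2) weight 1/3696
  (U=0, Y=2, W=0, X=2, Z=0, V=0) weight 1/2464
  (U=0, Y=2, W=0, X=2, Z=0, V=1) weight 1/7392
  (U=1, Y=0, W=1, X=1, Z=0, V=0) weight 3/2464
  (U=2, Y=0, W=2, X=3, Z=0, V=0) weight 1/616
  … 26 more
Group by X:
  weight(X=1) = 1/88
  weight(X=2) = 1/264
  weight(X=3) = 1/66
Total weight = 1/88 + 1/264 + 1/66 = 1/33
P(X=1 | obs) = 1/88 / 1/33 = 3/8
P(X=2 | obs) = 1/264 / 1/33 = 1/8
P(X=3 | obs) = 1/66 / 1/33 = 1/2

P(X = 3 | obs) = 1/2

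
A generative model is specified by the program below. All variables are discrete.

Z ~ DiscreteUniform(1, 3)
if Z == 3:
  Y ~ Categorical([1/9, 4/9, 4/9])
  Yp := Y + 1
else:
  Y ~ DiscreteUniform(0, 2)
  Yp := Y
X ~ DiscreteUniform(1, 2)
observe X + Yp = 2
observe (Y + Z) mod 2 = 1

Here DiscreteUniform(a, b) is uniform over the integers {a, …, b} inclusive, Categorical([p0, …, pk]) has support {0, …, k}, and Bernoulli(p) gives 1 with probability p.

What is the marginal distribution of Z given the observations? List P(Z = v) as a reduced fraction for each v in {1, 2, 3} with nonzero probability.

P(Z=1) = 3/7, P(Z=2) = 3/7, P(Z=3) = 1/7

Enumerate traces; 3 have nonzero weight after conditioning:
  (Z=1, Y=0, X=2) weight 1/18
  (Z=2, Y=1, X=1) weight 1/18
  (Z=3, Y=0, X=1) weight 1/54
Group by Z:
  weight(Z=1) = 1/18
  weight(Z=2) = 1/18
  weight(Z=3) = 1/54
Total weight = 1/18 + 1/18 + 1/54 = 7/54
P(Z=1 | obs) = 1/18 / 7/54 = 3/7
P(Z=2 | obs) = 1/18 / 7/54 = 3/7
P(Z=3 | obs) = 1/54 / 7/54 = 1/7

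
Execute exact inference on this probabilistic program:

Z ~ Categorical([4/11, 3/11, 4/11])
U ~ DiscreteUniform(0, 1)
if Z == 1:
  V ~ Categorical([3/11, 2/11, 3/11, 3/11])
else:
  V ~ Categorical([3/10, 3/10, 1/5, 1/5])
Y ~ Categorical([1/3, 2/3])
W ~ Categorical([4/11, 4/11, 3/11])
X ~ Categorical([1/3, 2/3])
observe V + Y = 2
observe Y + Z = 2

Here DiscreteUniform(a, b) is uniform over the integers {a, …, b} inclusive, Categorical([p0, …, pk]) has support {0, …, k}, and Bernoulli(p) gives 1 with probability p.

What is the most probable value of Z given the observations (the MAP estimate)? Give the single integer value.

Enumerate traces; 24 have nonzero weight after conditioning:
  (Z=1, U=0, V=1, Y=1, W=0, X=0) weight 8/3993
  (Z=1, U=0, V=1, Y=1, W=0, X=1) weight 16/3993
  (Z=1, U=0, V=1, Y=1, W=1, X=0) weight 8/3993
  (Z=1, U=0, V=1, Y=1, W=1, X=1) weight 16/3993
  (Z=1, U=0, V=1, Y=1, W=2, X=0) weight 2/1331
  (Z=1, U=0, V=1, Y=1, W=2, X=1) weight 4/1331
  (Z=1, U=1, V=1, Y=1, W=0, X=0) weight 8/3993
  (Z=1, U=1, V=1, Y=1, W=0, X=1) weight 16/3993
  (Z=2, U=0, V=2, Y=0, W=0, X=0) weight 8/5445
  … 15 more
Group by Z:
  weight(Z=1) = 4/121
  weight(Z=2) = 4/165
Total weight = 4/121 + 4/165 = 104/1815
P(Z=1 | obs) = 4/121 / 104/1815 = 15/26
P(Z=2 | obs) = 4/165 / 104/1815 = 11/26
argmax = 1

argmax_v P(Z = v | obs) = 1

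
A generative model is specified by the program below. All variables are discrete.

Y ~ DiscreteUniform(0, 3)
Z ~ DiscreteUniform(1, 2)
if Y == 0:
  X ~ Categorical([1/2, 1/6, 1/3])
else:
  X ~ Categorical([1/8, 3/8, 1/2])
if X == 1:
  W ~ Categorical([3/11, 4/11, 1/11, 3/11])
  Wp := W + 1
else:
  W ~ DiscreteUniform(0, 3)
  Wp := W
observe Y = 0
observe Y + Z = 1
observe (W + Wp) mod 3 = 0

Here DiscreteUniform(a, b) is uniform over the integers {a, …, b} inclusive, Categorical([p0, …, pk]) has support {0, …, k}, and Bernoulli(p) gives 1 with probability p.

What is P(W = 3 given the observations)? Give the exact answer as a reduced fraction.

Enumerate traces; 5 have nonzero weight after conditioning:
  (Y=0, Z=1, X=0, W=0) weight 1/64
  (Y=0, Z=1, X=0, W=3) weight 1/64
  (Y=0, Z=1, X=1, W=1) weight 1/132
  (Y=0, Z=1, X=2, W=0) weight 1/96
  (Y=0, Z=1, X=2, W=3) weight 1/96
Group by W:
  weight(W=0) = 5/192
  weight(W=1) = 1/132
  weight(W=3) = 5/192
Total weight = 5/192 + 1/132 + 5/192 = 21/352
P(W=0 | obs) = 5/192 / 21/352 = 55/126
P(W=1 | obs) = 1/132 / 21/352 = 8/63
P(W=3 | obs) = 5/192 / 21/352 = 55/126

P(W = 3 | obs) = 55/126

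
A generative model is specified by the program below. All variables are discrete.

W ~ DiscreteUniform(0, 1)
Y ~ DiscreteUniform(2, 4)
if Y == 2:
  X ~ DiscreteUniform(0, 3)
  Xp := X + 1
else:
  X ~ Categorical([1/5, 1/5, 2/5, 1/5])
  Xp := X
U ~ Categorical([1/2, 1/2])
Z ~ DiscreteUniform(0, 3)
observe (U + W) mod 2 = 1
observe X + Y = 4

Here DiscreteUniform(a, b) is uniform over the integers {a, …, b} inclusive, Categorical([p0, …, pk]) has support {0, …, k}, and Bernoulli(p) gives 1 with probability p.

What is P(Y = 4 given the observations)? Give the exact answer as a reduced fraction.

Enumerate traces; 24 have nonzero weight after conditioning:
  (W=0, Y=2, X=2, U=1, Z=0) weight 1/192
  (W=0, Y=2, X=2, U=1, Z=1) weight 1/192
  (W=0, Y=2, X=2, U=1, Z=2) weight 1/192
  (W=0, Y=2, X=2, U=1, Z=3) weight 1/192
  (W=0, Y=3, X=1, U=1, Z=0) weight 1/240
  (W=0, Y=3, X=1, U=1, Z=1) weight 1/240
  (W=0, Y=3, X=1, U=1, Z=2) weight 1/240
  (W=0, Y=3, X=1, U=1, Z=3) weight 1/240
  (W=0, Y=4, X=0, U=1, Z=0) weight 1/240
  … 15 more
Group by Y:
  weight(Y=2) = 1/24
  weight(Y=3) = 1/30
  weight(Y=4) = 1/30
Total weight = 1/24 + 1/30 + 1/30 = 13/120
P(Y=2 | obs) = 1/24 / 13/120 = 5/13
P(Y=3 | obs) = 1/30 / 13/120 = 4/13
P(Y=4 | obs) = 1/30 / 13/120 = 4/13

P(Y = 4 | obs) = 4/13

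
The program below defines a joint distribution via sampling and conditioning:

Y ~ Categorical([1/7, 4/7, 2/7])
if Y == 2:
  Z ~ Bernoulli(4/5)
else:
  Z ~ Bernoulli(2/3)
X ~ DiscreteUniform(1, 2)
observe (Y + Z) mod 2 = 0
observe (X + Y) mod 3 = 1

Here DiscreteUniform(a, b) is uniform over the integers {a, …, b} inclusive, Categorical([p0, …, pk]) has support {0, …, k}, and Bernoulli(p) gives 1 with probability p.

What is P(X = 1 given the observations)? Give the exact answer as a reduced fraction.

Enumerate traces; 2 have nonzero weight after conditioning:
  (Y=0, Z=0, X=1) weight 1/42
  (Y=2, Z=0, X=2) weight 1/35
Group by X:
  weight(X=1) = 1/42
  weight(X=2) = 1/35
Total weight = 1/42 + 1/35 = 11/210
P(X=1 | obs) = 1/42 / 11/210 = 5/11
P(X=2 | obs) = 1/35 / 11/210 = 6/11

P(X = 1 | obs) = 5/11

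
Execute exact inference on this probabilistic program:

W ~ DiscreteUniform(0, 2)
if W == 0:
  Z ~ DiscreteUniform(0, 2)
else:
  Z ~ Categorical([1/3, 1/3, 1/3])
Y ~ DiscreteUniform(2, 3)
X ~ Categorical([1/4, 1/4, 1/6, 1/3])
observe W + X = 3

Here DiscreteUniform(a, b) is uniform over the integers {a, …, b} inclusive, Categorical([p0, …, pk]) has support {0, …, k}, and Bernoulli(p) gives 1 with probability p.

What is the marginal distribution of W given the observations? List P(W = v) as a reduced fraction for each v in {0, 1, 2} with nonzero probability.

P(W=0) = 4/9, P(W=1) = 2/9, P(W=2) = 1/3

Enumerate traces; 18 have nonzero weight after conditioning:
  (W=0, Z=0, Y=2, X=3) weight 1/54
  (W=0, Z=0, Y=3, X=3) weight 1/54
  (W=0, Z=1, Y=2, X=3) weight 1/54
  (W=0, Z=1, Y=3, X=3) weight 1/54
  (W=0, Z=2, Y=2, X=3) weight 1/54
  (W=0, Z=2, Y=3, X=3) weight 1/54
  (W=1, Z=0, Y=2, X=2) weight 1/108
  (W=1, Z=0, Y=3, X=2) weight 1/108
  (W=2, Z=0, Y=2, X=1) weight 1/72
  … 9 more
Group by W:
  weight(W=0) = 1/9
  weight(W=1) = 1/18
  weight(W=2) = 1/12
Total weight = 1/9 + 1/18 + 1/12 = 1/4
P(W=0 | obs) = 1/9 / 1/4 = 4/9
P(W=1 | obs) = 1/18 / 1/4 = 2/9
P(W=2 | obs) = 1/12 / 1/4 = 1/3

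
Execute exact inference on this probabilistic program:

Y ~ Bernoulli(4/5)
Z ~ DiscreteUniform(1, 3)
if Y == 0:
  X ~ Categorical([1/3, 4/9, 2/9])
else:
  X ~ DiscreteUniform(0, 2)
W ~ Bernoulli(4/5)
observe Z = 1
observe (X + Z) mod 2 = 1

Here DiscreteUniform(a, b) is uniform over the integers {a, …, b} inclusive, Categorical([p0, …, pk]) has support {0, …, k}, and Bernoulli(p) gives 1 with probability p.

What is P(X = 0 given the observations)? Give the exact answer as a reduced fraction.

Enumerate traces; 8 have nonzero weight after conditioning:
  (Y=0, Z=1, X=0, W=0) weight 1/225
  (Y=0, Z=1, X=0, W=1) weight 4/225
  (Y=0, Z=1, X=2, W=0) weight 2/675
  (Y=0, Z=1, X=2, W=1) weight 8/675
  (Y=1, Z=1, X=0, W=0) weight 4/225
  (Y=1, Z=1, X=0, W=1) weight 16/225
  (Y=1, Z=1, X=2, W=0) weight 4/225
  (Y=1, Z=1, X=2, W=1) weight 16/225
Group by X:
  weight(X=0) = 1/9
  weight(X=2) = 14/135
Total weight = 1/9 + 14/135 = 29/135
P(X=0 | obs) = 1/9 / 29/135 = 15/29
P(X=2 | obs) = 14/135 / 29/135 = 14/29

P(X = 0 | obs) = 15/29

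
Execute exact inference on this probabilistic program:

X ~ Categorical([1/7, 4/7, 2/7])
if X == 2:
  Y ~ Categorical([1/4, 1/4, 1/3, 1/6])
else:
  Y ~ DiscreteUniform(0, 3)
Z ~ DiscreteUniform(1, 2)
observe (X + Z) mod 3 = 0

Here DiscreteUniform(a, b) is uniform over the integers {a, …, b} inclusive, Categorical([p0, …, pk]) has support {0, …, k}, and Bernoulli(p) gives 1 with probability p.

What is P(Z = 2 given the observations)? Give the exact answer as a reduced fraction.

Enumerate traces; 8 have nonzero weight after conditioning:
  (X=1, Y=0, Z=2) weight 1/14
  (X=1, Y=1, Z=2) weight 1/14
  (X=1, Y=2, Z=2) weight 1/14
  (X=1, Y=3, Z=2) weight 1/14
  (X=2, Y=0, Z=1) weight 1/28
  (X=2, Y=1, Z=1) weight 1/28
  (X=2, Y=2, Z=1) weight 1/21
  (X=2, Y=3, Z=1) weight 1/42
Group by Z:
  weight(Z=1) = 1/7
  weight(Z=2) = 2/7
Total weight = 1/7 + 2/7 = 3/7
P(Z=1 | obs) = 1/7 / 3/7 = 1/3
P(Z=2 | obs) = 2/7 / 3/7 = 2/3

P(Z = 2 | obs) = 2/3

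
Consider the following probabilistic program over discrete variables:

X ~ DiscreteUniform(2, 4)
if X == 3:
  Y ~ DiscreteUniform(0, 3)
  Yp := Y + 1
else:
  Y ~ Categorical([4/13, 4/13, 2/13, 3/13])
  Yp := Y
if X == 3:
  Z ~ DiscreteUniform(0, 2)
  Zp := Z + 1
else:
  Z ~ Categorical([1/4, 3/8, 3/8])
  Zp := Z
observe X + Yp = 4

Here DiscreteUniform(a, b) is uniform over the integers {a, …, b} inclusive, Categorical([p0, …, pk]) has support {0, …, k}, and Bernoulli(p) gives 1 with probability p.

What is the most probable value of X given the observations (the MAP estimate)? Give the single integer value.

Enumerate traces; 9 have nonzero weight after conditioning:
  (X=2, Y=2, Z=0) weight 1/78
  (X=2, Y=2, Z=1) weight 1/52
  (X=2, Y=2, Z=2) weight 1/52
  (X=3, Y=0, Z=0) weight 1/36
  (X=3, Y=0, Z=1) weight 1/36
  (X=3, Y=0, Z=2) weight 1/36
  (X=4, Y=0, Z=0) weight 1/39
  (X=4, Y=0, Z=1) weight 1/26
  … 1 more
Group by X:
  weight(X=2) = 2/39
  weight(X=3) = 1/12
  weight(X=4) = 4/39
Total weight = 2/39 + 1/12 + 4/39 = 37/156
P(X=2 | obs) = 2/39 / 37/156 = 8/37
P(X=3 | obs) = 1/12 / 37/156 = 13/37
P(X=4 | obs) = 4/39 / 37/156 = 16/37
argmax = 4

argmax_v P(X = v | obs) = 4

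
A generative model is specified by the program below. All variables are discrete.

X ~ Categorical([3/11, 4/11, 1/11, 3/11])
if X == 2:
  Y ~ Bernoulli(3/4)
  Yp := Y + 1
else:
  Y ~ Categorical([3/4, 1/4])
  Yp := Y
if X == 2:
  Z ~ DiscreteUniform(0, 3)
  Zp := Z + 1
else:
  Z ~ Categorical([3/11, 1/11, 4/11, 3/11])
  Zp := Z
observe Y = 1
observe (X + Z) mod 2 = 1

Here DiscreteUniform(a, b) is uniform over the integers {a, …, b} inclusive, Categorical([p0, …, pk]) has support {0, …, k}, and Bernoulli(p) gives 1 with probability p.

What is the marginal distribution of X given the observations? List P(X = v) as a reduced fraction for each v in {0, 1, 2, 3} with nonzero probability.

P(X=0) = 24/155, P(X=1) = 56/155, P(X=2) = 33/155, P(X=3) = 42/155

Enumerate traces; 8 have nonzero weight after conditioning:
  (X=0, Y=1, Z=1) weight 3/484
  (X=0, Y=1, Z=3) weight 9/484
  (X=1, Y=1, Z=0) weight 3/121
  (X=1, Y=1, Z=2) weight 4/121
  (X=2, Y=1, Z=1) weight 3/176
  (X=2, Y=1, Z=3) weight 3/176
  (X=3, Y=1, Z=0) weight 9/484
  (X=3, Y=1, Z=2) weight 3/121
Group by X:
  weight(X=0) = 3/121
  weight(X=1) = 7/121
  weight(X=2) = 3/88
  weight(X=3) = 21/484
Total weight = 3/121 + 7/121 + 3/88 + 21/484 = 155/968
P(X=0 | obs) = 3/121 / 155/968 = 24/155
P(X=1 | obs) = 7/121 / 155/968 = 56/155
P(X=2 | obs) = 3/88 / 155/968 = 33/155
P(X=3 | obs) = 21/484 / 155/968 = 42/155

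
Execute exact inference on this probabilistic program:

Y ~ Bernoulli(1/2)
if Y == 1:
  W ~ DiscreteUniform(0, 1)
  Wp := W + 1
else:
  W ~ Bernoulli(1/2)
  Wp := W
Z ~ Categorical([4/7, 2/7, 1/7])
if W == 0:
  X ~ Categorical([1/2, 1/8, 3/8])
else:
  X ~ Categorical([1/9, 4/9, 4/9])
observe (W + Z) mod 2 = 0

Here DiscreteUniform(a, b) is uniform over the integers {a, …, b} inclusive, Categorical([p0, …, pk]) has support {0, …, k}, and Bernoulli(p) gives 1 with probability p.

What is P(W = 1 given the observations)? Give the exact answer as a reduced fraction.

Enumerate traces; 18 have nonzero weight after conditioning:
  (Y=0, W=0, Z=0, X=0) weight 1/14
  (Y=0, W=0, Z=0, X=1) weight 1/56
  (Y=0, W=0, Z=0, X=2) weight 3/56
  (Y=0, W=0, Z=2, X=0) weight 1/56
  (Y=0, W=0, Z=2, X=1) weight 1/224
  (Y=0, W=0, Z=2, X=2) weight 3/224
  (Y=0, W=1, Z=1, X=0) weight 1/126
  (Y=0, W=1, Z=1, X=1) weight 2/63
  … 10 more
Group by W:
  weight(W=0) = 5/14
  weight(W=1) = 1/7
Total weight = 5/14 + 1/7 = 1/2
P(W=0 | obs) = 5/14 / 1/2 = 5/7
P(W=1 | obs) = 1/7 / 1/2 = 2/7

P(W = 1 | obs) = 2/7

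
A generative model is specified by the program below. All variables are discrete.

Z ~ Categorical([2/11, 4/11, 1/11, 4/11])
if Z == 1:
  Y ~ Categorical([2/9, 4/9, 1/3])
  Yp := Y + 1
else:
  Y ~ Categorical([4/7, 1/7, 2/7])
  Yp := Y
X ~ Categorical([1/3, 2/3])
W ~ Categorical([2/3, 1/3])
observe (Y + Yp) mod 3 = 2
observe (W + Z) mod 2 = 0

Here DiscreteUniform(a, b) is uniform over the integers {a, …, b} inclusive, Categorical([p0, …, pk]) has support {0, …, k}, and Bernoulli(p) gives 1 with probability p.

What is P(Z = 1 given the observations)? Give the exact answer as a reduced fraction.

Enumerate traces; 8 have nonzero weight after conditioning:
  (Z=0, Y=1, X=0, W=0) weight 4/693
  (Z=0, Y=1, X=1, W=0) weight 8/693
  (Z=1, Y=2, X=0, W=1) weight 4/297
  (Z=1, Y=2, X=1, W=1) weight 8/297
  (Z=2, Y=1, X=0, W=0) weight 2/693
  (Z=2, Y=1, X=1, W=0) weight 4/693
  (Z=3, Y=1, X=0, W=1) weight 4/693
  (Z=3, Y=1, X=1, W=1) weight 8/693
Group by Z:
  weight(Z=0) = 4/231
  weight(Z=1) = 4/99
  weight(Z=2) = 2/231
  weight(Z=3) = 4/231
Total weight = 4/231 + 4/99 + 2/231 + 4/231 = 58/693
P(Z=0 | obs) = 4/231 / 58/693 = 6/29
P(Z=1 | obs) = 4/99 / 58/693 = 14/29
P(Z=2 | obs) = 2/231 / 58/693 = 3/29
P(Z=3 | obs) = 4/231 / 58/693 = 6/29

P(Z = 1 | obs) = 14/29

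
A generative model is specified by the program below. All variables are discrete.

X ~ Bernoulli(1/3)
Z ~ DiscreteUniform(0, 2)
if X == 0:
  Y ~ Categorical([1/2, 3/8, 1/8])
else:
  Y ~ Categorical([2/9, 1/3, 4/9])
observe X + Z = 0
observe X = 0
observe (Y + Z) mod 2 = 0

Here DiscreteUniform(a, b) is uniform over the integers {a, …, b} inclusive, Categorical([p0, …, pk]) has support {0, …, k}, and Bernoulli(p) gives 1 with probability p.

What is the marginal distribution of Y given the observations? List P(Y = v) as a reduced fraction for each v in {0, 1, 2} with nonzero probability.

P(Y=0) = 4/5, P(Y=2) = 1/5

Enumerate traces; 2 have nonzero weight after conditioning:
  (X=0, Z=0, Y=0) weight 1/9
  (X=0, Z=0, Y=2) weight 1/36
Group by Y:
  weight(Y=0) = 1/9
  weight(Y=2) = 1/36
Total weight = 1/9 + 1/36 = 5/36
P(Y=0 | obs) = 1/9 / 5/36 = 4/5
P(Y=2 | obs) = 1/36 / 5/36 = 1/5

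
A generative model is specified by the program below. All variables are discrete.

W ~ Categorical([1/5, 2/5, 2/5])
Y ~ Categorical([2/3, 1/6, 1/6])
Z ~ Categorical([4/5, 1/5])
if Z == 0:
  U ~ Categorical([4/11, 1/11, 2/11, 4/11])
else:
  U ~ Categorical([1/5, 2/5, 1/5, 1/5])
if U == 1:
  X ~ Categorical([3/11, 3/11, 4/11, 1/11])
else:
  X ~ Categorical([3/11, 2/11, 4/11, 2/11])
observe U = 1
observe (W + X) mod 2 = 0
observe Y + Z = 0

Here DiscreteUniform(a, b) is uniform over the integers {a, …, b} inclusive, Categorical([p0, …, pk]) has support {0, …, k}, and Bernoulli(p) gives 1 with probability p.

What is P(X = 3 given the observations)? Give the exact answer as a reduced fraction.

Enumerate traces; 6 have nonzero weight after conditioning:
  (W=0, Y=0, Z=0, U=1, X=0) weight 8/3025
  (W=0, Y=0, Z=0, U=1, X=2) weight 32/9075
  (W=1, Y=0, Z=0, U=1, X=1) weight 16/3025
  (W=1, Y=0, Z=0, U=1, X=3) weight 16/9075
  (W=2, Y=0, Z=0, U=1, X=0) weight 16/3025
  (W=2, Y=0, Z=0, U=1, X=2) weight 64/9075
Group by X:
  weight(X=0) = 24/3025
  weight(X=1) = 16/3025
  weight(X=2) = 32/3025
  weight(X=3) = 16/9075
Total weight = 24/3025 + 16/3025 + 32/3025 + 16/9075 = 232/9075
P(X=0 | obs) = 24/3025 / 232/9075 = 9/29
P(X=1 | obs) = 16/3025 / 232/9075 = 6/29
P(X=2 | obs) = 32/3025 / 232/9075 = 12/29
P(X=3 | obs) = 16/9075 / 232/9075 = 2/29

P(X = 3 | obs) = 2/29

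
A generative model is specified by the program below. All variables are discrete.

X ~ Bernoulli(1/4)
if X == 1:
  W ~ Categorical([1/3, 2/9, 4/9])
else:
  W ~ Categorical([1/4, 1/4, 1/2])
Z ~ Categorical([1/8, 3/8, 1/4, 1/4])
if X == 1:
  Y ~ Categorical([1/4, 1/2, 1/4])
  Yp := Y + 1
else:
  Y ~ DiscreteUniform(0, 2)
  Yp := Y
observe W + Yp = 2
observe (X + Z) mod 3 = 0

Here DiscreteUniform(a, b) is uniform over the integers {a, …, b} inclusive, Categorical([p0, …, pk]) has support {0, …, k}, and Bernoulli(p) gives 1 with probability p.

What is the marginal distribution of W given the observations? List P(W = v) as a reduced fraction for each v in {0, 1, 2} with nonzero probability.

Enumerate traces; 8 have nonzero weight after conditioning:
  (X=0, W=0, Z=0, Y=2) weight 1/128
  (X=0, W=0, Z=3, Y=2) weight 1/64
  (X=0, W=1, Z=0, Y=1) weight 1/128
  (X=0, W=1, Z=3, Y=1) weight 1/64
  (X=0, W=2, Z=0, Y=0) weight 1/64
  (X=0, W=2, Z=3, Y=0) weight 1/32
  (X=1, W=0, Z=2, Y=1) weight 1/96
  (X=1, W=1, Z=2, Y=0) weight 1/288
Group by W:
  weight(W=0) = 13/384
  weight(W=1) = 31/1152
  weight(W=2) = 3/64
Total weight = 13/384 + 31/1152 + 3/64 = 31/288
P(W=0 | obs) = 13/384 / 31/288 = 39/124
P(W=1 | obs) = 31/1152 / 31/288 = 1/4
P(W=2 | obs) = 3/64 / 31/288 = 27/62

P(W=0) = 39/124, P(W=1) = 1/4, P(W=2) = 27/62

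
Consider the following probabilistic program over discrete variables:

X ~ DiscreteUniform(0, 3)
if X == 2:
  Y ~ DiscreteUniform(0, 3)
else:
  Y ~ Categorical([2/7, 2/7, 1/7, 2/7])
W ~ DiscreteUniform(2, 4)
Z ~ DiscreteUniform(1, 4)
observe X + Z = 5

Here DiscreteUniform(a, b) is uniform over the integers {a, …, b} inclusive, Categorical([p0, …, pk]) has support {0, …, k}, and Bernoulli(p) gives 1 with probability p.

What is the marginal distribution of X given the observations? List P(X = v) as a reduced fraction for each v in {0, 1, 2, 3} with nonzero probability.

Enumerate traces; 36 have nonzero weight after conditioning:
  (X=1, Y=0, W=2, Z=4) weight 1/168
  (X=1, Y=0, W=3, Z=4) weight 1/168
  (X=1, Y=0, W=4, Z=4) weight 1/168
  (X=1, Y=1, W=2, Z=4) weight 1/168
  (X=1, Y=1, W=3, Z=4) weight 1/168
  (X=1, Y=1, W=4, Z=4) weight 1/168
  (X=1, Y=2, W=2, Z=4) weight 1/336
  (X=1, Y=2, W=3, Z=4) weight 1/336
  (X=2, Y=0, W=2, Z=3) weight 1/192
  (X=3, Y=0, W=2, Z=2) weight 1/168
  … 26 more
Group by X:
  weight(X=1) = 1/16
  weight(X=2) = 1/16
  weight(X=3) = 1/16
Total weight = 1/16 + 1/16 + 1/16 = 3/16
P(X=1 | obs) = 1/16 / 3/16 = 1/3
P(X=2 | obs) = 1/16 / 3/16 = 1/3
P(X=3 | obs) = 1/16 / 3/16 = 1/3

P(X=1) = 1/3, P(X=2) = 1/3, P(X=3) = 1/3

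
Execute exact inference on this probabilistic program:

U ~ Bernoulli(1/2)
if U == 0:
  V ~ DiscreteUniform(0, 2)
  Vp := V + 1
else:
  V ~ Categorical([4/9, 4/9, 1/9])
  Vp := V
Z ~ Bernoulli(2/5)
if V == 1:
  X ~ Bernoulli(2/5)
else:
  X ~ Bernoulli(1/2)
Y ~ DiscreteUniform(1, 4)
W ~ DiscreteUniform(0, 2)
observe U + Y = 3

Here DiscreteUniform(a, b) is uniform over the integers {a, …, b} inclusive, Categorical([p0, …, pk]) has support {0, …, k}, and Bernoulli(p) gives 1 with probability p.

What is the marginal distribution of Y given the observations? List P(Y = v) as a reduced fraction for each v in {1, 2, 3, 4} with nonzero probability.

Enumerate traces; 72 have nonzero weight after conditioning:
  (U=0, V=0, Z=0, X=0, Y=3, W=0) weight 1/240
  (U=0, V=0, Z=0, X=0, Y=3, W=1) weight 1/240
  (U=0, V=0, Z=0, X=0, Y=3, W=2) weight 1/240
  (U=0, V=0, Z=0, X=1, Y=3, W=0) weight 1/240
  (U=0, V=0, Z=0, X=1, Y=3, W=1) weight 1/240
  (U=0, V=0, Z=0, X=1, Y=3, W=2) weight 1/240
  (U=0, V=0, Z=1, X=0, Y=3, W=0) weight 1/360
  (U=0, V=0, Z=1, X=0, Y=3, W=1) weight 1/360
  (U=1, V=0, Z=0, X=0, Y=2, W=0) weight 1/180
  … 63 more
Group by Y:
  weight(Y=2) = 1/8
  weight(Y=3) = 1/8
Total weight = 1/8 + 1/8 = 1/4
P(Y=2 | obs) = 1/8 / 1/4 = 1/2
P(Y=3 | obs) = 1/8 / 1/4 = 1/2

P(Y=2) = 1/2, P(Y=3) = 1/2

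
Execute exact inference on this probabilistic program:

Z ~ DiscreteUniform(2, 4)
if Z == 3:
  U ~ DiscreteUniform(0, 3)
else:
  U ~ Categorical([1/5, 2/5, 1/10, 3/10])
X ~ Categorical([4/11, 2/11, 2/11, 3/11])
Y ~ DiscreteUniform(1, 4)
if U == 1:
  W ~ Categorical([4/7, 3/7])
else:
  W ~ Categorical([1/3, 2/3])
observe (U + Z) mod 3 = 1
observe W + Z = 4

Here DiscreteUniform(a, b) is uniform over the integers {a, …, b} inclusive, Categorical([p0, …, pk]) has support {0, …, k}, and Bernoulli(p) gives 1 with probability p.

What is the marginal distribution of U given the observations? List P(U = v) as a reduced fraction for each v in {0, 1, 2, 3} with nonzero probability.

P(U=0) = 28/115, P(U=1) = 9/23, P(U=3) = 42/115

Enumerate traces; 48 have nonzero weight after conditioning:
  (Z=3, U=1, X=0, Y=1, W=1) weight 1/308
  (Z=3, U=1, X=0, Y=2, W=1) weight 1/308
  (Z=3, U=1, X=0, Y=3, W=1) weight 1/308
  (Z=3, U=1, X=0, Y=4, W=1) weight 1/308
  (Z=3, U=1, X=1, Y=1, W=1) weight 1/616
  (Z=3, U=1, X=1, Y=2, W=1) weight 1/616
  (Z=3, U=1, X=1, Y=3, W=1) weight 1/616
  (Z=3, U=1, X=1, Y=4, W=1) weight 1/616
  (Z=4, U=0, X=0, Y=1, W=0) weight 1/495
  (Z=4, U=3, X=0, Y=1, W=0) weight 1/330
  … 38 more
Group by U:
  weight(U=0) = 1/45
  weight(U=1) = 1/28
  weight(U=3) = 1/30
Total weight = 1/45 + 1/28 + 1/30 = 23/252
P(U=0 | obs) = 1/45 / 23/252 = 28/115
P(U=1 | obs) = 1/28 / 23/252 = 9/23
P(U=3 | obs) = 1/30 / 23/252 = 42/115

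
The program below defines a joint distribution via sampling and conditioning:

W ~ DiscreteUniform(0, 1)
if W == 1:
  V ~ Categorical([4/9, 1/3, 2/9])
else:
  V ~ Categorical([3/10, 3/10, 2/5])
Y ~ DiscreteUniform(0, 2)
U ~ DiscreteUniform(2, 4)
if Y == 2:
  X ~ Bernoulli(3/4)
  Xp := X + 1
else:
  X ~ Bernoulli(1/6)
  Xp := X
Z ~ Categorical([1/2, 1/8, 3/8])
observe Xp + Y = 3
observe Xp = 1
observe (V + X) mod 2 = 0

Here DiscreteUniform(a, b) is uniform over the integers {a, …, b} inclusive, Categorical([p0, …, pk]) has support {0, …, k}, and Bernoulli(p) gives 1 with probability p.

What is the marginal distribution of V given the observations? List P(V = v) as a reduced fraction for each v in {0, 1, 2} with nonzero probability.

Enumerate traces; 36 have nonzero weight after conditioning:
  (W=0, V=0, Y=2, U=2, X=0, Z=0) weight 1/480
  (W=0, V=0, Y=2, U=2, X=0, Z=1) weight 1/1920
  (W=0, V=0, Y=2, U=2, X=0, Z=2) weight 1/640
  (W=0, V=0, Y=2, U=3, X=0, Z=0) weight 1/480
  (W=0, V=0, Y=2, U=3, X=0, Z=1) weight 1/1920
  (W=0, V=0, Y=2, U=3, X=0, Z=2) weight 1/640
  (W=0, V=0, Y=2, U=4, X=0, Z=0) weight 1/480
  (W=0, V=0, Y=2, U=4, X=0, Z=1) weight 1/1920
  (W=0, V=2, Y=2, U=2, X=0, Z=0) weight 1/360
  … 27 more
Group by V:
  weight(V=0) = 67/2160
  weight(V=2) = 7/270
Total weight = 67/2160 + 7/270 = 41/720
P(V=0 | obs) = 67/2160 / 41/720 = 67/123
P(V=2 | obs) = 7/270 / 41/720 = 56/123

P(V=0) = 67/123, P(V=2) = 56/123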